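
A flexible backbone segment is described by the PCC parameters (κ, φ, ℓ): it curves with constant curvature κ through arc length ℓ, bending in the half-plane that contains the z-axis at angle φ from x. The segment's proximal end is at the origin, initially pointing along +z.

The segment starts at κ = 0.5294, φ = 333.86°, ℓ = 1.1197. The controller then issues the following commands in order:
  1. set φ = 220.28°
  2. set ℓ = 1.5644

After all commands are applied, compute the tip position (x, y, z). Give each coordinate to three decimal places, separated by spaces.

-0.467 -0.395 1.392

initial: κ=0.5294, φ=333.86°, ℓ=1.1197
cmd 1: set φ=220.28° → (κ,φ,ℓ)=(0.5294,220.28°,1.1197) → tip=(-0.2458,-0.2083,1.0553)
cmd 2: set ℓ=1.5644 → (κ,φ,ℓ)=(0.5294,220.28°,1.5644) → tip=(-0.4666,-0.3954,1.3916)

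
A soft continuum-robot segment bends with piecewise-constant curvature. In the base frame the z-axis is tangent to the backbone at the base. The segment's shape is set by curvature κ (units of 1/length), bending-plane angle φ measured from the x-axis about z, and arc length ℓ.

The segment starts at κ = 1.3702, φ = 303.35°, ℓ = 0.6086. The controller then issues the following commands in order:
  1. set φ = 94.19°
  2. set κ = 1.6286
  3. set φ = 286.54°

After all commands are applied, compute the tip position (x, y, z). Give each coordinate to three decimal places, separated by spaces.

initial: κ=1.3702, φ=303.35°, ℓ=0.6086
cmd 1: set φ=94.19° → (κ,φ,ℓ)=(1.3702,94.19°,0.6086) → tip=(-0.0175,0.2387,0.5405)
cmd 2: set κ=1.6286 → (κ,φ,ℓ)=(1.6286,94.19°,0.6086) → tip=(-0.0203,0.2770,0.5137)
cmd 3: set φ=286.54° → (κ,φ,ℓ)=(1.6286,286.54°,0.6086) → tip=(0.0791,-0.2662,0.5137)

0.079 -0.266 0.514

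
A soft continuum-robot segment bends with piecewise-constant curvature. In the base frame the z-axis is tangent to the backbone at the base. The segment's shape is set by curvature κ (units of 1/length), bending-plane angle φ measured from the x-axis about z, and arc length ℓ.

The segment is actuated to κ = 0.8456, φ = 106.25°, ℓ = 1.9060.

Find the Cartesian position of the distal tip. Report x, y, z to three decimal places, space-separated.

θ = κ·ℓ = 0.8456 × 1.9060 = 1.61171 rad
ρ = (1 − cos θ)/κ = (1 − -0.04091)/0.8456 = 1.23097
z = sin θ / κ = 0.99916/0.8456 = 1.18160
x = ρ cos φ = 1.23097 × cos(106.25°) = -0.34446
y = ρ sin φ = 1.23097 × sin(106.25°) = 1.18179

-0.344 1.182 1.182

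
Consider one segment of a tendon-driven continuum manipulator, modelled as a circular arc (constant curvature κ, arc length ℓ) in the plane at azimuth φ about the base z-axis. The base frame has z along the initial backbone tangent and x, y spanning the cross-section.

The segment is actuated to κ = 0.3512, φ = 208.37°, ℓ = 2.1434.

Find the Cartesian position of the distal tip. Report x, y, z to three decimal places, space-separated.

θ = κ·ℓ = 0.3512 × 2.1434 = 0.75276 rad
ρ = (1 − cos θ)/κ = (1 − 0.72980)/0.3512 = 0.76935
z = sin θ / κ = 0.68366/0.3512 = 1.94663
x = ρ cos φ = 0.76935 × cos(208.37°) = -0.67695
y = ρ sin φ = 0.76935 × sin(208.37°) = -0.36557

-0.677 -0.366 1.947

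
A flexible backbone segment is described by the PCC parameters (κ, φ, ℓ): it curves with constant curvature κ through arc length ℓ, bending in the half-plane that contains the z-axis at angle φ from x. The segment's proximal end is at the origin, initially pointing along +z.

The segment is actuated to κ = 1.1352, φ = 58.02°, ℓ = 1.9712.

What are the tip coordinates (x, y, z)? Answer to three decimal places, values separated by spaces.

θ = κ·ℓ = 1.1352 × 1.9712 = 2.23771 rad
ρ = (1 − cos θ)/κ = (1 − -0.61856)/1.1352 = 1.42579
z = sin θ / κ = 0.78574/1.1352 = 0.69216
x = ρ cos φ = 1.42579 × cos(58.02°) = 0.75513
y = ρ sin φ = 1.42579 × sin(58.02°) = 1.20941

0.755 1.209 0.692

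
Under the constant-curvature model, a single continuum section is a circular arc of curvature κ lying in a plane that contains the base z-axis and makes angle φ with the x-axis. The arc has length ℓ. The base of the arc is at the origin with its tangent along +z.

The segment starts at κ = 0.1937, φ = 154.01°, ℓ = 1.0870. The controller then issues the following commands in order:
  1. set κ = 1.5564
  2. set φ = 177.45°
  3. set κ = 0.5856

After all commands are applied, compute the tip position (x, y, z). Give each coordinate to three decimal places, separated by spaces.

initial: κ=0.1937, φ=154.01°, ℓ=1.0870
cmd 1: set κ=1.5564 → (κ,φ,ℓ)=(1.5564,154.01°,1.0870) → tip=(-0.6472,0.3155,0.6378)
cmd 2: set φ=177.45° → (κ,φ,ℓ)=(1.5564,177.45°,1.0870) → tip=(-0.7194,0.0320,0.6378)
cmd 3: set κ=0.5856 → (κ,φ,ℓ)=(0.5856,177.45°,1.0870) → tip=(-0.3341,0.0149,1.0151)

-0.334 0.015 1.015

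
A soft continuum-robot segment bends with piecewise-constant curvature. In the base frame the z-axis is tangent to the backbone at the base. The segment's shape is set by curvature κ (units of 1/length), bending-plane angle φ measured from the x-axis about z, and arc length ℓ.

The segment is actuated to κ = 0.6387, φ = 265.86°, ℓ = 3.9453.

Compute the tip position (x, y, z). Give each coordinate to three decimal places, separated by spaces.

-0.205 -2.831 0.912

θ = κ·ℓ = 0.6387 × 3.9453 = 2.51986 rad
ρ = (1 − cos θ)/κ = (1 − -0.81287)/0.6387 = 2.83838
z = sin θ / κ = 0.58244/0.6387 = 0.91192
x = ρ cos φ = 2.83838 × cos(265.86°) = -0.20491
y = ρ sin φ = 2.83838 × sin(265.86°) = -2.83097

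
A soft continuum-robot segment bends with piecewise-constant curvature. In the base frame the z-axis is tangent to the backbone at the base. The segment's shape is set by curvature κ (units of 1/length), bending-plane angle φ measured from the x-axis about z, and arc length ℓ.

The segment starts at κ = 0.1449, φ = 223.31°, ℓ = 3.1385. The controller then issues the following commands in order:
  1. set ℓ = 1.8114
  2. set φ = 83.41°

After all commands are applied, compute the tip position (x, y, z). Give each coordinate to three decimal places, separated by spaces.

0.027 0.235 1.791

initial: κ=0.1449, φ=223.31°, ℓ=3.1385
cmd 1: set ℓ=1.8114 → (κ,φ,ℓ)=(0.1449,223.31°,1.8114) → tip=(-0.1720,-0.1621,1.7907)
cmd 2: set φ=83.41° → (κ,φ,ℓ)=(0.1449,83.41°,1.8114) → tip=(0.0271,0.2348,1.7907)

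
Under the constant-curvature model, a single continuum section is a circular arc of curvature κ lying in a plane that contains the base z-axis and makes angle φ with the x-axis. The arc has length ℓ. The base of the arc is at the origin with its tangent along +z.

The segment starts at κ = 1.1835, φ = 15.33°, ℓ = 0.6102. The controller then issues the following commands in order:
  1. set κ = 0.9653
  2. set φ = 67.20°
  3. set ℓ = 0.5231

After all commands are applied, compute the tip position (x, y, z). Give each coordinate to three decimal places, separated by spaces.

initial: κ=1.1835, φ=15.33°, ℓ=0.6102
cmd 1: set κ=0.9653 → (κ,φ,ℓ)=(0.9653,15.33°,0.6102) → tip=(0.1684,0.0462,0.5755)
cmd 2: set φ=67.20° → (κ,φ,ℓ)=(0.9653,67.20°,0.6102) → tip=(0.0677,0.1609,0.5755)
cmd 3: set ℓ=0.5231 → (κ,φ,ℓ)=(0.9653,67.20°,0.5231) → tip=(0.0501,0.1192,0.5012)

0.050 0.119 0.501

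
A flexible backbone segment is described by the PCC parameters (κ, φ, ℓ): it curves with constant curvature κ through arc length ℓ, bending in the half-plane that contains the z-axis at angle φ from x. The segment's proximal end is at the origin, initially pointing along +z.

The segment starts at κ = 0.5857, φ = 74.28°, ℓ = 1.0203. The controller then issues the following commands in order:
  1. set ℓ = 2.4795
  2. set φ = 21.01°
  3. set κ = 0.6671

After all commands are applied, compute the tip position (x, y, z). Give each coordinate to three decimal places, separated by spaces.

initial: κ=0.5857, φ=74.28°, ℓ=1.0203
cmd 1: set ℓ=2.4795 → (κ,φ,ℓ)=(0.5857,74.28°,2.4795) → tip=(0.4079,1.4491,1.6954)
cmd 2: set φ=21.01° → (κ,φ,ℓ)=(0.5857,21.01°,2.4795) → tip=(1.4053,0.5397,1.6954)
cmd 3: set κ=0.6671 → (κ,φ,ℓ)=(0.6671,21.01°,2.4795) → tip=(1.5158,0.5822,1.4938)

1.516 0.582 1.494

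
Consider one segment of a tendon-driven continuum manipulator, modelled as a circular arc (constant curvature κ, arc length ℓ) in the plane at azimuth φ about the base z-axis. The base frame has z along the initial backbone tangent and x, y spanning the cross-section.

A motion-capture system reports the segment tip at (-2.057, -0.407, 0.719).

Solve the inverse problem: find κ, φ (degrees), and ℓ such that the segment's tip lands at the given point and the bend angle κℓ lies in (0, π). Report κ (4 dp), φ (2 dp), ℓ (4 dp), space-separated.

ρ = √(x²+y²) = √(-2.057² + -0.407²) = 2.09688
φ = atan2(y, x) mod 360° = atan2(-0.407, -2.057) = 191.1920°
|p|² = ρ² + z² = 2.09688² + 0.719² = 4.91386
κ = 2ρ / |p|² = 2×2.09688 / 4.91386 = 0.85345
θ = 2·atan2(ρ, z) = 2·atan2(2.09688, 0.719) = 2.48094 rad
ℓ = θ/κ = 2.48094/0.85345 = 2.90694

0.8535 191.19 2.9069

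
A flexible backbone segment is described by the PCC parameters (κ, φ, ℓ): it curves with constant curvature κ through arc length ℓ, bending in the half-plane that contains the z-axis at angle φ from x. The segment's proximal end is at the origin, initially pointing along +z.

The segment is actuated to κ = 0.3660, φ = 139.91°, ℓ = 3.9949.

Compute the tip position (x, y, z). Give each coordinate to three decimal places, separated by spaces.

-1.864 1.569 2.716

θ = κ·ℓ = 0.3660 × 3.9949 = 1.46213 rad
ρ = (1 − cos θ)/κ = (1 − 0.10845)/0.3660 = 2.43593
z = sin θ / κ = 0.99410/0.3660 = 2.71613
x = ρ cos φ = 2.43593 × cos(139.91°) = -1.86357
y = ρ sin φ = 2.43593 × sin(139.91°) = 1.56872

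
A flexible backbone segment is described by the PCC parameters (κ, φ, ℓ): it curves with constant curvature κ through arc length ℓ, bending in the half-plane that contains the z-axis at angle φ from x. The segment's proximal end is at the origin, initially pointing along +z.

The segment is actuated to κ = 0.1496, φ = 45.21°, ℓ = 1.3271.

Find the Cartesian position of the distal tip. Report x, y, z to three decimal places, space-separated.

θ = κ·ℓ = 0.1496 × 1.3271 = 0.19853 rad
ρ = (1 − cos θ)/κ = (1 − 0.98036)/0.1496 = 0.13131
z = sin θ / κ = 0.19723/0.1496 = 1.31840
x = ρ cos φ = 0.13131 × cos(45.21°) = 0.09251
y = ρ sin φ = 0.13131 × sin(45.21°) = 0.09319

0.093 0.093 1.318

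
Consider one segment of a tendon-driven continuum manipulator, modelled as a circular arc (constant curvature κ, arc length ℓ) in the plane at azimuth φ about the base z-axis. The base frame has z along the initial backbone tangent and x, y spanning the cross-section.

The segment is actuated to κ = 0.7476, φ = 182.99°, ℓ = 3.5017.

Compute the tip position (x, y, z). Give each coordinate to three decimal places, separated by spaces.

-2.493 -0.130 0.669

θ = κ·ℓ = 0.7476 × 3.5017 = 2.61787 rad
ρ = (1 − cos θ)/κ = (1 − -0.86596)/0.7476 = 2.49594
z = sin θ / κ = 0.50011/0.7476 = 0.66895
x = ρ cos φ = 2.49594 × cos(182.99°) = -2.49254
y = ρ sin φ = 2.49594 × sin(182.99°) = -0.13019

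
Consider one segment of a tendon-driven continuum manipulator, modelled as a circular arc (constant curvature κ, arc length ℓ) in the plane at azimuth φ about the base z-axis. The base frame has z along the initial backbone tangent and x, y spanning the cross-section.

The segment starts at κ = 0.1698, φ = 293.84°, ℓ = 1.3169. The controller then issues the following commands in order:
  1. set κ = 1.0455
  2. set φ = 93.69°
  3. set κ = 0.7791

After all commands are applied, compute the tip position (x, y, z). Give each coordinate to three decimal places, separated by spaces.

-0.040 0.617 1.098

initial: κ=0.1698, φ=293.84°, ℓ=1.3169
cmd 1: set κ=1.0455 → (κ,φ,ℓ)=(1.0455,293.84°,1.3169) → tip=(0.3121,-0.7062,0.9385)
cmd 2: set φ=93.69° → (κ,φ,ℓ)=(1.0455,93.69°,1.3169) → tip=(-0.0497,0.7705,0.9385)
cmd 3: set κ=0.7791 → (κ,φ,ℓ)=(0.7791,93.69°,1.3169) → tip=(-0.0398,0.6171,1.0977)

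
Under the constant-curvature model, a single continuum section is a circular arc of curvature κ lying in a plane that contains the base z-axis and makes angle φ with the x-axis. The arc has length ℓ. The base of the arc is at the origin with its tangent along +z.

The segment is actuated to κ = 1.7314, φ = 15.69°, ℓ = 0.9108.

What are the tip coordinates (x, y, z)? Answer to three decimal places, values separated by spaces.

0.559 0.157 0.578

θ = κ·ℓ = 1.7314 × 0.9108 = 1.57696 rad
ρ = (1 − cos θ)/κ = (1 − -0.00616)/1.7314 = 0.58113
z = sin θ / κ = 0.99998/1.7314 = 0.57756
x = ρ cos φ = 0.58113 × cos(15.69°) = 0.55947
y = ρ sin φ = 0.58113 × sin(15.69°) = 0.15716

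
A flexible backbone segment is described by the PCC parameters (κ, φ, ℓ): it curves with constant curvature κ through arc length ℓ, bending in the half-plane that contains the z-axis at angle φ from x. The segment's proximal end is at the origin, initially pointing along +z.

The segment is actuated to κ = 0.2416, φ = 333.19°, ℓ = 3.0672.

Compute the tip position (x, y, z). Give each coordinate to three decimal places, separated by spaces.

θ = κ·ℓ = 0.2416 × 3.0672 = 0.74104 rad
ρ = (1 − cos θ)/κ = (1 − 0.73777)/0.2416 = 1.08539
z = sin θ / κ = 0.67505/0.2416 = 2.79409
x = ρ cos φ = 1.08539 × cos(333.19°) = 0.96872
y = ρ sin φ = 1.08539 × sin(333.19°) = -0.48955

0.969 -0.490 2.794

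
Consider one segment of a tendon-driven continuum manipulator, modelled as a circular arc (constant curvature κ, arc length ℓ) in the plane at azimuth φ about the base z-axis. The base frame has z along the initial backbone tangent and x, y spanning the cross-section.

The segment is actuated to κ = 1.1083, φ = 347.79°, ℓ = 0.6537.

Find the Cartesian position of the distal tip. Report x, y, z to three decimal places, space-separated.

θ = κ·ℓ = 1.1083 × 0.6537 = 0.72450 rad
ρ = (1 − cos θ)/κ = (1 − 0.74883)/1.1083 = 0.22662
z = sin θ / κ = 0.66276/1.1083 = 0.59800
x = ρ cos φ = 0.22662 × cos(347.79°) = 0.22150
y = ρ sin φ = 0.22662 × sin(347.79°) = -0.04793

0.221 -0.048 0.598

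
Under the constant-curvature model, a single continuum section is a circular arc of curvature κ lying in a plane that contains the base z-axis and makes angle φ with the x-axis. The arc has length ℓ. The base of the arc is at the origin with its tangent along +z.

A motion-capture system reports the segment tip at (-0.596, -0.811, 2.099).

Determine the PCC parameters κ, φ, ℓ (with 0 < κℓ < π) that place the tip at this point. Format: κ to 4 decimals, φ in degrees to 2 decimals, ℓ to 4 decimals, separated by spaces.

0.3715 233.69 2.4072

ρ = √(x²+y²) = √(-0.596² + -0.811²) = 1.00645
φ = atan2(y, x) mod 360° = atan2(-0.811, -0.596) = 233.6880°
|p|² = ρ² + z² = 1.00645² + 2.099² = 5.41874
κ = 2ρ / |p|² = 2×1.00645 / 5.41874 = 0.37147
θ = 2·atan2(ρ, z) = 2·atan2(1.00645, 2.099) = 0.89421 rad
ℓ = θ/κ = 0.89421/0.37147 = 2.40722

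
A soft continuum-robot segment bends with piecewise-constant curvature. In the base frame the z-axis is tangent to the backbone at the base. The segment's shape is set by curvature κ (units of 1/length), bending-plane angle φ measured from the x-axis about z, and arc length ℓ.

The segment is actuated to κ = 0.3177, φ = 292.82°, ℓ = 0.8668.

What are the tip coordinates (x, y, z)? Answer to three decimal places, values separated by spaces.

θ = κ·ℓ = 0.3177 × 0.8668 = 0.27538 rad
ρ = (1 − cos θ)/κ = (1 − 0.96232)/0.3177 = 0.11860
z = sin θ / κ = 0.27191/0.3177 = 0.85589
x = ρ cos φ = 0.11860 × cos(292.82°) = 0.04600
y = ρ sin φ = 0.11860 × sin(292.82°) = -0.10932

0.046 -0.109 0.856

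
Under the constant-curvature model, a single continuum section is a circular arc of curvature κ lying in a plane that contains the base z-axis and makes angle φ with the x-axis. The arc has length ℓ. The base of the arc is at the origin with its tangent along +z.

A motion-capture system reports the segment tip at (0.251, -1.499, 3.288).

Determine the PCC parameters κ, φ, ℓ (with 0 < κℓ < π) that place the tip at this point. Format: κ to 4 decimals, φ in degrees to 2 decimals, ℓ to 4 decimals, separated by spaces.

0.2317 279.51 3.7380

ρ = √(x²+y²) = √(0.251² + -1.499²) = 1.51987
φ = atan2(y, x) mod 360° = atan2(-1.499, 0.251) = 279.5057°
|p|² = ρ² + z² = 1.51987² + 3.288² = 13.12095
κ = 2ρ / |p|² = 2×1.51987 / 13.12095 = 0.23167
θ = 2·atan2(ρ, z) = 2·atan2(1.51987, 3.288) = 0.86598 rad
ℓ = θ/κ = 0.86598/0.23167 = 3.73800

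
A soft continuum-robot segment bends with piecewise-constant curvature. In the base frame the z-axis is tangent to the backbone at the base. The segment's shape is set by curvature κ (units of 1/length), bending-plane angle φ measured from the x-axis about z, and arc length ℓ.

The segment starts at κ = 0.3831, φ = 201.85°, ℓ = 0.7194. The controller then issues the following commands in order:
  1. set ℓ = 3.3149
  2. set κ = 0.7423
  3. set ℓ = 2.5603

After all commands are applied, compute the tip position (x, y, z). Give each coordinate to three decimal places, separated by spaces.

initial: κ=0.3831, φ=201.85°, ℓ=0.7194
cmd 1: set ℓ=3.3149 → (κ,φ,ℓ)=(0.3831,201.85°,3.3149) → tip=(-1.7048,-0.6836,2.4930)
cmd 2: set κ=0.7423 → (κ,φ,ℓ)=(0.7423,201.85°,3.3149) → tip=(-2.2219,-0.8910,0.8481)
cmd 3: set ℓ=2.5603 → (κ,φ,ℓ)=(0.7423,201.85°,2.5603) → tip=(-1.6552,-0.6637,1.2746)

-1.655 -0.664 1.275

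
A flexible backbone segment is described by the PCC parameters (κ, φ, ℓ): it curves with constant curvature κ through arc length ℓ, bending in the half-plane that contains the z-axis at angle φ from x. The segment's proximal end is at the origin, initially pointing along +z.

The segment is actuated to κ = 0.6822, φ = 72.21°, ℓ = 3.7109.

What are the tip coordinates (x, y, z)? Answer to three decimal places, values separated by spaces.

0.815 2.540 0.840

θ = κ·ℓ = 0.6822 × 3.7109 = 2.53158 rad
ρ = (1 − cos θ)/κ = (1 − -0.81964)/0.6822 = 2.66731
z = sin θ / κ = 0.57288/0.6822 = 0.83976
x = ρ cos φ = 2.66731 × cos(72.21°) = 0.81494
y = ρ sin φ = 2.66731 × sin(72.21°) = 2.53977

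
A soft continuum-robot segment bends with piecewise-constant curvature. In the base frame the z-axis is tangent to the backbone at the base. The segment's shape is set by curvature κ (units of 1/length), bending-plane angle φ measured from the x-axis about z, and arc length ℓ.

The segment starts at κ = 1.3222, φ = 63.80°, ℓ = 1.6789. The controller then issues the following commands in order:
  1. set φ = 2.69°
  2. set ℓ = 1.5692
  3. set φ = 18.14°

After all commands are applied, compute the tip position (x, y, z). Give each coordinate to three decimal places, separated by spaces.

initial: κ=1.3222, φ=63.80°, ℓ=1.6789
cmd 1: set φ=2.69° → (κ,φ,ℓ)=(1.3222,2.69°,1.6789) → tip=(1.2121,0.0569,0.6025)
cmd 2: set ℓ=1.5692 → (κ,φ,ℓ)=(1.3222,2.69°,1.5692) → tip=(1.1203,0.0526,0.6623)
cmd 3: set φ=18.14° → (κ,φ,ℓ)=(1.3222,18.14°,1.5692) → tip=(1.0658,0.3492,0.6623)

1.066 0.349 0.662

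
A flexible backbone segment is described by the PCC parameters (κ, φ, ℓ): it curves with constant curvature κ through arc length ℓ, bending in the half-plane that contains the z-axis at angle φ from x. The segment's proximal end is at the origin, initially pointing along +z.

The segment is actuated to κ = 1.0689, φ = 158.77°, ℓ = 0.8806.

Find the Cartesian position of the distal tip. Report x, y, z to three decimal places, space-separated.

θ = κ·ℓ = 1.0689 × 0.8806 = 0.94127 rad
ρ = (1 − cos θ)/κ = (1 − 0.58876)/1.0689 = 0.38473
z = sin θ / κ = 0.80831/1.0689 = 0.75621
x = ρ cos φ = 0.38473 × cos(158.77°) = -0.35862
y = ρ sin φ = 0.38473 × sin(158.77°) = 0.13932

-0.359 0.139 0.756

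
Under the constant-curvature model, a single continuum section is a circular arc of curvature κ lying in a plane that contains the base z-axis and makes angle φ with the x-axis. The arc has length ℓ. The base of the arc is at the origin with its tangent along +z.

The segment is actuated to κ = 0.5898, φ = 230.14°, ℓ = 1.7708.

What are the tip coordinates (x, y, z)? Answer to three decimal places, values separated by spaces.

θ = κ·ℓ = 0.5898 × 1.7708 = 1.04442 rad
ρ = (1 − cos θ)/κ = (1 − 0.50241)/0.5898 = 0.84367
z = sin θ / κ = 0.86463/0.5898 = 1.46598
x = ρ cos φ = 0.84367 × cos(230.14°) = -0.54072
y = ρ sin φ = 0.84367 × sin(230.14°) = -0.64761

-0.541 -0.648 1.466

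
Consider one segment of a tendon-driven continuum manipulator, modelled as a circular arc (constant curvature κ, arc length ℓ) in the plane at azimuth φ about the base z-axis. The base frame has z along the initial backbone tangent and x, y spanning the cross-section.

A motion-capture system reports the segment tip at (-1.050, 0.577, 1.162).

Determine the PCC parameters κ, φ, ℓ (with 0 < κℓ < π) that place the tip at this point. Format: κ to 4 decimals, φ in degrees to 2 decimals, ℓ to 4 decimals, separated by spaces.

ρ = √(x²+y²) = √(-1.050² + 0.577²) = 1.19809
φ = atan2(y, x) mod 360° = atan2(0.577, -1.050) = 151.2102°
|p|² = ρ² + z² = 1.19809² + 1.162² = 2.78567
κ = 2ρ / |p|² = 2×1.19809 / 2.78567 = 0.86018
θ = 2·atan2(ρ, z) = 2·atan2(1.19809, 1.162) = 1.60138 rad
ℓ = θ/κ = 1.60138/0.86018 = 1.86168

0.8602 151.21 1.8617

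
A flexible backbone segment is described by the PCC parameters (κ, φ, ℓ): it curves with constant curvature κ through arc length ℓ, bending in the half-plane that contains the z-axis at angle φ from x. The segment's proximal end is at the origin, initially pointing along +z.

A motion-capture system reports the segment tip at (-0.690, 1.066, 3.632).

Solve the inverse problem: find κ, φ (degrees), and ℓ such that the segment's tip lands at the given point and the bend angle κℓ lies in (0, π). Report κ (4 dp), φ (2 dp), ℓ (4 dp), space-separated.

0.1716 122.91 3.9211

ρ = √(x²+y²) = √(-0.690² + 1.066²) = 1.26983
φ = atan2(y, x) mod 360° = atan2(1.066, -0.690) = 122.9142°
|p|² = ρ² + z² = 1.26983² + 3.632² = 14.80388
κ = 2ρ / |p|² = 2×1.26983 / 14.80388 = 0.17155
θ = 2·atan2(ρ, z) = 2·atan2(1.26983, 3.632) = 0.67268 rad
ℓ = θ/κ = 0.67268/0.17155 = 3.92109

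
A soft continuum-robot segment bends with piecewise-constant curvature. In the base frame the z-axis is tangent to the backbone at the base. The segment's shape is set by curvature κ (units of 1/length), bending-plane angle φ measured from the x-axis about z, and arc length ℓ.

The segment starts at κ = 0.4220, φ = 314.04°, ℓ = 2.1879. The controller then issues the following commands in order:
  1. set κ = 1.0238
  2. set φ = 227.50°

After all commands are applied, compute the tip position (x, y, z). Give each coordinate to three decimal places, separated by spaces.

initial: κ=0.4220, φ=314.04°, ℓ=2.1879
cmd 1: set κ=1.0238 → (κ,φ,ℓ)=(1.0238,314.04°,2.1879) → tip=(1.1002,-1.1377,0.7661)
cmd 2: set φ=227.50° → (κ,φ,ℓ)=(1.0238,227.50°,2.1879) → tip=(-1.0692,-1.1669,0.7661)

-1.069 -1.167 0.766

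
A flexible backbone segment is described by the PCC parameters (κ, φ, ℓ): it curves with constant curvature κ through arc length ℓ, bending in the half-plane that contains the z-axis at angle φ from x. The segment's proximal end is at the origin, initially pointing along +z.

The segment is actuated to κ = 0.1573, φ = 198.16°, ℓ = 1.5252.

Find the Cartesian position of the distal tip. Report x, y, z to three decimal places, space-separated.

-0.173 -0.057 1.511

θ = κ·ℓ = 0.1573 × 1.5252 = 0.23991 rad
ρ = (1 − cos θ)/κ = (1 − 0.97136)/0.1573 = 0.18208
z = sin θ / κ = 0.23762/0.1573 = 1.51061
x = ρ cos φ = 0.18208 × cos(198.16°) = -0.17301
y = ρ sin φ = 0.18208 × sin(198.16°) = -0.05675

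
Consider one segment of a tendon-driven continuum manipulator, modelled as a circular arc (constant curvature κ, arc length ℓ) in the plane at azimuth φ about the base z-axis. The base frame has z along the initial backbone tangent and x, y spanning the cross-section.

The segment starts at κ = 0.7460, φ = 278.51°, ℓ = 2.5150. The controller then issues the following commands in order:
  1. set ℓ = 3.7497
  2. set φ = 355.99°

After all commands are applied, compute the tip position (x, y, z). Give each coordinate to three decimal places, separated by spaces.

2.596 -0.182 0.452

initial: κ=0.7460, φ=278.51°, ℓ=2.5150
cmd 1: set ℓ=3.7497 → (κ,φ,ℓ)=(0.7460,278.51°,3.7497) → tip=(0.3851,-2.5736,0.4525)
cmd 2: set φ=355.99° → (κ,φ,ℓ)=(0.7460,355.99°,3.7497) → tip=(2.5959,-0.1820,0.4525)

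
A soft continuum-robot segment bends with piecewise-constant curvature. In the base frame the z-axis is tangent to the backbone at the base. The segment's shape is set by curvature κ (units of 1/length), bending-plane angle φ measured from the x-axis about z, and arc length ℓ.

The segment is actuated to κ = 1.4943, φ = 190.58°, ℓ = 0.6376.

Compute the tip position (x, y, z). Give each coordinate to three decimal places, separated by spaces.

-0.277 -0.052 0.545

θ = κ·ℓ = 1.4943 × 0.6376 = 0.95277 rad
ρ = (1 − cos θ)/κ = (1 − 0.57943)/1.4943 = 0.28145
z = sin θ / κ = 0.81502/1.4943 = 0.54542
x = ρ cos φ = 0.28145 × cos(190.58°) = -0.27666
y = ρ sin φ = 0.28145 × sin(190.58°) = -0.05168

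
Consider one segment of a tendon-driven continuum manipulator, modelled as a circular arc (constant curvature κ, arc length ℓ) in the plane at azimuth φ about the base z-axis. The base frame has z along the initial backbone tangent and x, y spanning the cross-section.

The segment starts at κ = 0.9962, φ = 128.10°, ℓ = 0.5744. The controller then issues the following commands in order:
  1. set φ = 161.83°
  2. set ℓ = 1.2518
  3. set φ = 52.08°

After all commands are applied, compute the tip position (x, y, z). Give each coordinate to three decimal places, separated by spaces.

initial: κ=0.9962, φ=128.10°, ℓ=0.5744
cmd 1: set φ=161.83° → (κ,φ,ℓ)=(0.9962,161.83°,0.5744) → tip=(-0.1519,0.0499,0.5436)
cmd 2: set ℓ=1.2518 → (κ,φ,ℓ)=(0.9962,161.83°,1.2518) → tip=(-0.6503,0.2134,0.9517)
cmd 3: set φ=52.08° → (κ,φ,ℓ)=(0.9962,52.08°,1.2518) → tip=(0.4207,0.5400,0.9517)

0.421 0.540 0.952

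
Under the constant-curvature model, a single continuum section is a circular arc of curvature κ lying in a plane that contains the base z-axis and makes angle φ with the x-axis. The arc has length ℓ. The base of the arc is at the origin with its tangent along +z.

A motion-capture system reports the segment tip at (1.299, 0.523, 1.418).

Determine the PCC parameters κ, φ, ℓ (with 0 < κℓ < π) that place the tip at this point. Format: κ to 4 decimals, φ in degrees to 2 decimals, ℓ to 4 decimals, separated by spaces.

0.7052 21.93 2.2098

ρ = √(x²+y²) = √(1.299² + 0.523²) = 1.40033
φ = atan2(y, x) mod 360° = atan2(0.523, 1.299) = 21.9306°
|p|² = ρ² + z² = 1.40033² + 1.418² = 3.97165
κ = 2ρ / |p|² = 2×1.40033 / 3.97165 = 0.70516
θ = 2·atan2(ρ, z) = 2·atan2(1.40033, 1.418) = 1.55826 rad
ℓ = θ/κ = 1.55826/0.70516 = 2.20978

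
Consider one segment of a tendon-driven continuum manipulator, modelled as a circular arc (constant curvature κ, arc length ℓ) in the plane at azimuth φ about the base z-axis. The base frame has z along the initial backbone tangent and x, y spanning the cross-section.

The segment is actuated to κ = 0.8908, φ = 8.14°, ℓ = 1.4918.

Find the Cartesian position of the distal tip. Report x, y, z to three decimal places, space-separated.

θ = κ·ℓ = 0.8908 × 1.4918 = 1.32890 rad
ρ = (1 − cos θ)/κ = (1 − 0.23955)/0.8908 = 0.85367
z = sin θ / κ = 0.97088/0.8908 = 1.08990
x = ρ cos φ = 0.85367 × cos(8.14°) = 0.84507
y = ρ sin φ = 0.85367 × sin(8.14°) = 0.12087

0.845 0.121 1.090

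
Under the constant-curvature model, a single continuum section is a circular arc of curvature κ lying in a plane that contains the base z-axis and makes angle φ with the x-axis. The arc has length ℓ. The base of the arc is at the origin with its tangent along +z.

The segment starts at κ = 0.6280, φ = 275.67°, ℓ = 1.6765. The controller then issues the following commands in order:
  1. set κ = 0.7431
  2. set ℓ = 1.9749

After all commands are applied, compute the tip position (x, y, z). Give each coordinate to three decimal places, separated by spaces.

0.119 -1.201 1.339

initial: κ=0.6280, φ=275.67°, ℓ=1.6765
cmd 1: set κ=0.7431 → (κ,φ,ℓ)=(0.7431,275.67°,1.6765) → tip=(0.0905,-0.9115,1.2753)
cmd 2: set ℓ=1.9749 → (κ,φ,ℓ)=(0.7431,275.67°,1.9749) → tip=(0.1193,-1.2011,1.3385)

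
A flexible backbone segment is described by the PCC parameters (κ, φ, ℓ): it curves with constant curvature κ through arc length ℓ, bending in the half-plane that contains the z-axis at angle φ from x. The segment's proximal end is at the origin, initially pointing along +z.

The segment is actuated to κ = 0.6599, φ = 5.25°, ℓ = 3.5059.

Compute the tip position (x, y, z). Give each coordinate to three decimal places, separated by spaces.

θ = κ·ℓ = 0.6599 × 3.5059 = 2.31354 rad
ρ = (1 − cos θ)/κ = (1 − -0.67631)/0.6599 = 2.54025
z = sin θ / κ = 0.73661/0.6599 = 1.11625
x = ρ cos φ = 2.54025 × cos(5.25°) = 2.52960
y = ρ sin φ = 2.54025 × sin(5.25°) = 0.23244

2.530 0.232 1.116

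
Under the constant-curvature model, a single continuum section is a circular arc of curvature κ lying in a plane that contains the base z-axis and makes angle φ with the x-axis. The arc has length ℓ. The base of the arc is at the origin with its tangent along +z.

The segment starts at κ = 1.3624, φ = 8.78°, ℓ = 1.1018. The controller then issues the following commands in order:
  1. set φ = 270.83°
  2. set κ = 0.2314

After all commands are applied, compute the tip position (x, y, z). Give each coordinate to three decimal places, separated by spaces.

initial: κ=1.3624, φ=8.78°, ℓ=1.1018
cmd 1: set φ=270.83° → (κ,φ,ℓ)=(1.3624,270.83°,1.1018) → tip=(0.0099,-0.6828,0.7322)
cmd 2: set κ=0.2314 → (κ,φ,ℓ)=(0.2314,270.83°,1.1018) → tip=(0.0020,-0.1397,1.0899)

0.002 -0.140 1.090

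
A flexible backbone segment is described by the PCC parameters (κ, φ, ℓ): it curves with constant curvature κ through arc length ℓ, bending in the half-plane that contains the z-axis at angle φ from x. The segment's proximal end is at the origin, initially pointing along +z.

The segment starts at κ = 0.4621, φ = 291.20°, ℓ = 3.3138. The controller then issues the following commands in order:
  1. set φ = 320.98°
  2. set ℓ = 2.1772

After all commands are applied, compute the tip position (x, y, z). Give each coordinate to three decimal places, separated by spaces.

initial: κ=0.4621, φ=291.20°, ℓ=3.3138
cmd 1: set φ=320.98° → (κ,φ,ℓ)=(0.4621,320.98°,3.3138) → tip=(1.6149,-1.3087,2.1623)
cmd 2: set ℓ=2.1772 → (κ,φ,ℓ)=(0.4621,320.98°,2.1772) → tip=(0.7815,-0.6333,1.8281)

0.782 -0.633 1.828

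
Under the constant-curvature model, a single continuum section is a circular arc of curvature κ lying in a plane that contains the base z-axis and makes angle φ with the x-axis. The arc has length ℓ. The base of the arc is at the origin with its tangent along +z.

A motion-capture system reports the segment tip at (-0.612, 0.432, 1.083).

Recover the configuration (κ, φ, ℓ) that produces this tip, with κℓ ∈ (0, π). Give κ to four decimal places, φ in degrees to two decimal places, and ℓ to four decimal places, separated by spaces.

ρ = √(x²+y²) = √(-0.612² + 0.432²) = 0.74911
φ = atan2(y, x) mod 360° = atan2(0.432, -0.612) = 144.7824°
|p|² = ρ² + z² = 0.74911² + 1.083² = 1.73406
κ = 2ρ / |p|² = 2×0.74911 / 1.73406 = 0.86400
θ = 2·atan2(ρ, z) = 2·atan2(0.74911, 1.083) = 1.21027 rad
ℓ = θ/κ = 1.21027/0.86400 = 1.40078

0.8640 144.78 1.4008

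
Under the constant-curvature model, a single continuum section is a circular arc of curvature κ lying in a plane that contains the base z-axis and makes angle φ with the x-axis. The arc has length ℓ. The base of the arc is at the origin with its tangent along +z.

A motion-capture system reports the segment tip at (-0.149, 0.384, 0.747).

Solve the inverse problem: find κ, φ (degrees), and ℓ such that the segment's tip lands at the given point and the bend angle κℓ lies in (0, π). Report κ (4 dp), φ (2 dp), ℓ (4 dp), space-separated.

1.1321 111.21 0.8902

ρ = √(x²+y²) = √(-0.149² + 0.384²) = 0.41189
φ = atan2(y, x) mod 360° = atan2(0.384, -0.149) = 111.2073°
|p|² = ρ² + z² = 0.41189² + 0.747² = 0.72767
κ = 2ρ / |p|² = 2×0.41189 / 0.72767 = 1.13210
θ = 2·atan2(ρ, z) = 2·atan2(0.41189, 0.747) = 1.00783 rad
ℓ = θ/κ = 1.00783/1.13210 = 0.89023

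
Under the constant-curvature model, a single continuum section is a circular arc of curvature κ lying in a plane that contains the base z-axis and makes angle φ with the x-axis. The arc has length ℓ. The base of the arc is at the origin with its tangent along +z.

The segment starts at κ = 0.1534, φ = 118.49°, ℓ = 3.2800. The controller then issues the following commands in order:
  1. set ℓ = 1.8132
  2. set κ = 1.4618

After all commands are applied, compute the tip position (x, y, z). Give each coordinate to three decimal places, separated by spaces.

initial: κ=0.1534, φ=118.49°, ℓ=3.2800
cmd 1: set ℓ=1.8132 → (κ,φ,ℓ)=(0.1534,118.49°,1.8132) → tip=(-0.1195,0.2202,1.7899)
cmd 2: set κ=1.4618 → (κ,φ,ℓ)=(1.4618,118.49°,1.8132) → tip=(-0.6141,1.1314,0.3226)

-0.614 1.131 0.323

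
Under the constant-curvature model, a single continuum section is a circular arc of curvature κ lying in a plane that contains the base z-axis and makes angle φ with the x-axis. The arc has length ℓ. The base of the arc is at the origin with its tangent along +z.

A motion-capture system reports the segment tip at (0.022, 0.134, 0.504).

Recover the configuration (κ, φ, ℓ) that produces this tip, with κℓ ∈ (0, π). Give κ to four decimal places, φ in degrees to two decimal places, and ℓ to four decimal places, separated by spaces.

0.9968 80.68 0.5280

ρ = √(x²+y²) = √(0.022² + 0.134²) = 0.13579
φ = atan2(y, x) mod 360° = atan2(0.134, 0.022) = 80.6764°
|p|² = ρ² + z² = 0.13579² + 0.504² = 0.27246
κ = 2ρ / |p|² = 2×0.13579 / 0.27246 = 0.99681
θ = 2·atan2(ρ, z) = 2·atan2(0.13579, 0.504) = 0.52637 rad
ℓ = θ/κ = 0.52637/0.99681 = 0.52805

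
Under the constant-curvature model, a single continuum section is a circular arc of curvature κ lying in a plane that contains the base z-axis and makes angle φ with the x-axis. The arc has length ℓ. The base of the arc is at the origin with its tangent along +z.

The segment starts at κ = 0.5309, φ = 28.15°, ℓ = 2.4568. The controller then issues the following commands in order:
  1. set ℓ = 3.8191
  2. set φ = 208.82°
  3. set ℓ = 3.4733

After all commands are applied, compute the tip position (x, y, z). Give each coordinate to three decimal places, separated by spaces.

-2.096 -1.153 1.814

initial: κ=0.5309, φ=28.15°, ℓ=2.4568
cmd 1: set ℓ=3.8191 → (κ,φ,ℓ)=(0.5309,28.15°,3.8191) → tip=(2.3933,1.2806,1.6905)
cmd 2: set φ=208.82° → (κ,φ,ℓ)=(0.5309,208.82°,3.8191) → tip=(-2.3781,-1.3085,1.6905)
cmd 3: set ℓ=3.4733 → (κ,φ,ℓ)=(0.5309,208.82°,3.4733) → tip=(-2.0955,-1.1530,1.8137)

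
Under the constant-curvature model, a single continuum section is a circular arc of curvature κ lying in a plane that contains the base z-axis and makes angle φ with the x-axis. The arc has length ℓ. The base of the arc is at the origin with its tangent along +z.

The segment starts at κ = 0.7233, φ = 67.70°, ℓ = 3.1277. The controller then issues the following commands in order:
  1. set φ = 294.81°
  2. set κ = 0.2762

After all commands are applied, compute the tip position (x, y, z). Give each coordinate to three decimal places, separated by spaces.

0.532 -1.152 2.753

initial: κ=0.7233, φ=67.70°, ℓ=3.1277
cmd 1: set φ=294.81° → (κ,φ,ℓ)=(0.7233,294.81°,3.1277) → tip=(0.9501,-2.0552,1.0650)
cmd 2: set κ=0.2762 → (κ,φ,ℓ)=(0.2762,294.81°,3.1277) → tip=(0.5325,-1.1519,2.7529)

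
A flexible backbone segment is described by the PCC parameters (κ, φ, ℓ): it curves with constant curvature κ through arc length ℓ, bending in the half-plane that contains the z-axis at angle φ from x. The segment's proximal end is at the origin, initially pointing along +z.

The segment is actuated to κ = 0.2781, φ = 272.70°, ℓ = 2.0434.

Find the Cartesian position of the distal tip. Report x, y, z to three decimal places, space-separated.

0.027 -0.565 1.935

θ = κ·ℓ = 0.2781 × 2.0434 = 0.56827 rad
ρ = (1 − cos θ)/κ = (1 − 0.84283)/0.2781 = 0.56514
z = sin θ / κ = 0.53817/0.2781 = 1.93518
x = ρ cos φ = 0.56514 × cos(272.70°) = 0.02662
y = ρ sin φ = 0.56514 × sin(272.70°) = -0.56452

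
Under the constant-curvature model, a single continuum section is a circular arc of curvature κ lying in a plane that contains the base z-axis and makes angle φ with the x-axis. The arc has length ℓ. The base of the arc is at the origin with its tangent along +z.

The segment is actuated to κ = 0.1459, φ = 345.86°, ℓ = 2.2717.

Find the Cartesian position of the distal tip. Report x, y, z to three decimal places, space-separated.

θ = κ·ℓ = 0.1459 × 2.2717 = 0.33144 rad
ρ = (1 − cos θ)/κ = (1 − 0.94557)/0.1459 = 0.37303
z = sin θ / κ = 0.32541/0.1459 = 2.23034
x = ρ cos φ = 0.37303 × cos(345.86°) = 0.36173
y = ρ sin φ = 0.37303 × sin(345.86°) = -0.09113

0.362 -0.091 2.230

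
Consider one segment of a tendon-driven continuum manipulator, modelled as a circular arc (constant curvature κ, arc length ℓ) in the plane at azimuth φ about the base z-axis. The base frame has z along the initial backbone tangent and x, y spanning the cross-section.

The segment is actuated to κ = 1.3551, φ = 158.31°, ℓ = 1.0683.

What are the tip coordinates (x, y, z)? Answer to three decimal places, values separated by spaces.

θ = κ·ℓ = 1.3551 × 1.0683 = 1.44765 rad
ρ = (1 − cos θ)/κ = (1 − 0.12283)/1.3551 = 0.64731
z = sin θ / κ = 0.99243/1.3551 = 0.73236
x = ρ cos φ = 0.64731 × cos(158.31°) = -0.60148
y = ρ sin φ = 0.64731 × sin(158.31°) = 0.23924

-0.601 0.239 0.732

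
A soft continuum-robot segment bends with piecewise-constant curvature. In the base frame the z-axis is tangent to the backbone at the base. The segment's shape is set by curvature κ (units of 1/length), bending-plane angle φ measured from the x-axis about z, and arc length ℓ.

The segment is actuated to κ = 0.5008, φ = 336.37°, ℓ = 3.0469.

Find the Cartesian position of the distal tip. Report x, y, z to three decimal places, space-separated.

1.747 -0.764 1.995

θ = κ·ℓ = 0.5008 × 3.0469 = 1.52589 rad
ρ = (1 − cos θ)/κ = (1 − 0.04489)/0.5008 = 1.90716
z = sin θ / κ = 0.99899/0.5008 = 1.99479
x = ρ cos φ = 1.90716 × cos(336.37°) = 1.74725
y = ρ sin φ = 1.90716 × sin(336.37°) = -0.76445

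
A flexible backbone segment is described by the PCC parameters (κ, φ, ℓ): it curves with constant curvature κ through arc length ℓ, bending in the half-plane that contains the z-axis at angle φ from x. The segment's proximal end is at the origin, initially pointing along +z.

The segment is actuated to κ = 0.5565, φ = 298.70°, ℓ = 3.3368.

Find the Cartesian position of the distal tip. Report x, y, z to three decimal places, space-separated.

1.106 -2.021 1.724

θ = κ·ℓ = 0.5565 × 3.3368 = 1.85693 rad
ρ = (1 − cos θ)/κ = (1 − -0.28224)/0.5565 = 2.30412
z = sin θ / κ = 0.95934/0.5565 = 1.72389
x = ρ cos φ = 2.30412 × cos(298.70°) = 1.10649
y = ρ sin φ = 2.30412 × sin(298.70°) = -2.02105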